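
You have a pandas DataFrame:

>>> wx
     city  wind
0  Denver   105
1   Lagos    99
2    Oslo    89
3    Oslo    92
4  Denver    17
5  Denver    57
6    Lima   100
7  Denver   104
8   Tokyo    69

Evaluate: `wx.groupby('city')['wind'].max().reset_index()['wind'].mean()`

group by city, max of wind:
city
Denver    105
Lagos      99
Lima      100
Oslo       92
Tokyo      69
Name: wind, dtype: int64
reset_index():
     city  wind
0  Denver   105
1   Lagos    99
2    Lima   100
3    Oslo    92
4   Tokyo    69
Taking the mean of column 'wind' gives 93.0.

93.0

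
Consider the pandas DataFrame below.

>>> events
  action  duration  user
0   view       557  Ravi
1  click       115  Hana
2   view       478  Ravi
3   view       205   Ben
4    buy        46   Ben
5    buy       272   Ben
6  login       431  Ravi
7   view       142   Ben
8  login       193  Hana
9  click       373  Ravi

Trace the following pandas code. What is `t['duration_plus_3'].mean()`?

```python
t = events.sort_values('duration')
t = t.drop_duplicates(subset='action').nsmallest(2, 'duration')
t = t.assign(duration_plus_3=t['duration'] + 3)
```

sort by duration:
  action  duration  user
4    buy        46   Ben
1  click       115  Hana
7   view       142   Ben
8  login       193  Hana
3   view       205   Ben
5    buy       272   Ben
9  click       373  Ravi
6  login       431  Ravi
2   view       478  Ravi
0   view       557  Ravi
drop duplicate action (keep=first):
  action  duration  user
4    buy        46   Ben
1  click       115  Hana
7   view       142   Ben
8  login       193  Hana
take 2 rows with smallest duration:
  action  duration  user
4    buy        46   Ben
1  click       115  Hana
add column duration_plus_3 = t['duration'] + 3:
  action  duration  user  duration_plus_3
4    buy        46   Ben               49
1  click       115  Hana              118
Hence 83.5.

83.5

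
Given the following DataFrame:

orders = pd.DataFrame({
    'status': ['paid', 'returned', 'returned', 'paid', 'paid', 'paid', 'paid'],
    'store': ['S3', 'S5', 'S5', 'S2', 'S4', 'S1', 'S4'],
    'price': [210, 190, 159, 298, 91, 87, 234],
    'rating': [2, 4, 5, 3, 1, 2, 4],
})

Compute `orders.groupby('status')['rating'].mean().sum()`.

6.9

group by status, mean of rating:
status
paid        2.4
returned    4.5
Name: rating, dtype: float64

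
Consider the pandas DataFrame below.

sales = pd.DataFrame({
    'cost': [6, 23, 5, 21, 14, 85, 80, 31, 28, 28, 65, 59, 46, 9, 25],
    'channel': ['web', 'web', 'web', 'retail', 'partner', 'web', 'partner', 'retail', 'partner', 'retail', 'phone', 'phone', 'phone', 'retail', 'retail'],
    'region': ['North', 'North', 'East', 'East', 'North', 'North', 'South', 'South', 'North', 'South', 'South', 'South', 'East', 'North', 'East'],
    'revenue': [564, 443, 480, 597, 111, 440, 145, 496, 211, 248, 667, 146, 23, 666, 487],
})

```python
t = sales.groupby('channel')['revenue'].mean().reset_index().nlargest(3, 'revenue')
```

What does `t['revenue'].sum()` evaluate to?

group by channel, mean of revenue:
channel
partner    155.666667
phone      278.666667
retail     498.800000
web        481.750000
Name: revenue, dtype: float64
reset_index():
   channel     revenue
0  partner  155.666667
1    phone  278.666667
2   retail  498.800000
3      web  481.750000
take 3 rows with largest revenue:
  channel     revenue
2  retail  498.800000
3     web  481.750000
1   phone  278.666667
sum of column 'revenue' → 1259.21666667

1259.21666667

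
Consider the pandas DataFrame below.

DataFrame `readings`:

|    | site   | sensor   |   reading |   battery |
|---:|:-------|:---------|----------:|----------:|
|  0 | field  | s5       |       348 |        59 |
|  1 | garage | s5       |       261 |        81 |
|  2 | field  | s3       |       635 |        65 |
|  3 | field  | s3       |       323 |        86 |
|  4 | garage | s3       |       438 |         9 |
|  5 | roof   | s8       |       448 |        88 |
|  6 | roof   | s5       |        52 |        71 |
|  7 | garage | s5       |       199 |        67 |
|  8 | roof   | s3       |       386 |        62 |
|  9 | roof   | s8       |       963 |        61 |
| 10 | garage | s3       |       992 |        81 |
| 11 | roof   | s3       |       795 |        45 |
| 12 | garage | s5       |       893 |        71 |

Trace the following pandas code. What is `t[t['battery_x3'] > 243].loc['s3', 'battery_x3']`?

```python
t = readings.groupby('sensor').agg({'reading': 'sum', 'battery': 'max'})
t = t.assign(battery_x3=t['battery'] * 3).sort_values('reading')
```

258

group by sensor: sum(reading), max(battery):
        reading  battery
sensor                  
s3         3569       86
s5         1753       81
s8         1411       88
add column battery_x3 = t['battery'] * 3:
        reading  battery  battery_x3
sensor                              
s3         3569       86         258
s5         1753       81         243
s8         1411       88         264
sort by reading:
        reading  battery  battery_x3
sensor                              
s8         1411       88         264
s5         1753       81         243
s3         3569       86         258
filter rows where battery_x3 > 243:
        reading  battery  battery_x3
sensor                              
s8         1411       88         264
s3         3569       86         258
value at row 's3', column 'battery_x3' → 258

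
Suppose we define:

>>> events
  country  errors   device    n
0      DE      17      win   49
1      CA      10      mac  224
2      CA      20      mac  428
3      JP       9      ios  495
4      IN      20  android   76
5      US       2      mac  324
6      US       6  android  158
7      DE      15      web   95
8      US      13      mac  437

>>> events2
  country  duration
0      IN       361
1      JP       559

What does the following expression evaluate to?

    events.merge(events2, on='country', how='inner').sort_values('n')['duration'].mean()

merge on 'country' (how='inner') → 2 rows:
  country  errors   device    n  duration
0      JP       9      ios  495       559
1      IN      20  android   76       361
sort by n:
  country  errors   device    n  duration
1      IN      20  android   76       361
0      JP       9      ios  495       559
Finally, mean of column 'duration' = 460.0.

460.0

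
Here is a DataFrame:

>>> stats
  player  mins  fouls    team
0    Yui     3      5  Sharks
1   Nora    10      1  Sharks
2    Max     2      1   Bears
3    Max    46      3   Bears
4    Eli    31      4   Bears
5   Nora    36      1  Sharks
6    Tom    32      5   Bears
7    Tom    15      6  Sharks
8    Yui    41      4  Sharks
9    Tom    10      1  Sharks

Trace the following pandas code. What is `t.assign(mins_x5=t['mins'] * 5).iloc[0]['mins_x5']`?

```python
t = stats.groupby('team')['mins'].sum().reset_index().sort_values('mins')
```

group by team, sum of mins:
team
Bears     111
Sharks    115
Name: mins, dtype: int64
reset_index():
     team  mins
0   Bears   111
1  Sharks   115
sort by mins:
     team  mins
0   Bears   111
1  Sharks   115
add column mins_x5 = t['mins'] * 5:
     team  mins  mins_x5
0   Bears   111      555
1  Sharks   115      575
So iloc[0]['mins_x5'] = 555.

555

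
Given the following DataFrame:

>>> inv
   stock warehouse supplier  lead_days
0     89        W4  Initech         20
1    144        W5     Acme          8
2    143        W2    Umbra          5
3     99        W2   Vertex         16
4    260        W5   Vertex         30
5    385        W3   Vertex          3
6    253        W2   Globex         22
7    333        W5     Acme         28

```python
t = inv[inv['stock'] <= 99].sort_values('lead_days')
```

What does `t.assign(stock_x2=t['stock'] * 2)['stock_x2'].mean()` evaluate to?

filter rows where stock <= 99:
   stock warehouse supplier  lead_days
0     89        W4  Initech         20
3     99        W2   Vertex         16
sort by lead_days:
   stock warehouse supplier  lead_days
3     99        W2   Vertex         16
0     89        W4  Initech         20
add column stock_x2 = t['stock'] * 2:
   stock warehouse supplier  lead_days  stock_x2
3     99        W2   Vertex         16       198
0     89        W4  Initech         20       178
Then the mean of column 'stock_x2': 188.0

188.0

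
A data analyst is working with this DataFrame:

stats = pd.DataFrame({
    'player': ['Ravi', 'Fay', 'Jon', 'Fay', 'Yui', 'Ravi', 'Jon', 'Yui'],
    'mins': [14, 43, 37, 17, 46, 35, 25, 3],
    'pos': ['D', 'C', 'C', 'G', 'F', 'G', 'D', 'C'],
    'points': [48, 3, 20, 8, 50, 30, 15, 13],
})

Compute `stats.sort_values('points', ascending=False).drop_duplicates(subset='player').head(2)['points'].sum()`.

sort by points descending:
  player  mins pos  points
4    Yui    46   F      50
0   Ravi    14   D      48
5   Ravi    35   G      30
2    Jon    37   C      20
6    Jon    25   D      15
7    Yui     3   C      13
3    Fay    17   G       8
1    Fay    43   C       3
drop duplicate player (keep=first):
  player  mins pos  points
4    Yui    46   F      50
0   Ravi    14   D      48
2    Jon    37   C      20
3    Fay    17   G       8
take first 2 rows:
  player  mins pos  points
4    Yui    46   F      50
0   Ravi    14   D      48

98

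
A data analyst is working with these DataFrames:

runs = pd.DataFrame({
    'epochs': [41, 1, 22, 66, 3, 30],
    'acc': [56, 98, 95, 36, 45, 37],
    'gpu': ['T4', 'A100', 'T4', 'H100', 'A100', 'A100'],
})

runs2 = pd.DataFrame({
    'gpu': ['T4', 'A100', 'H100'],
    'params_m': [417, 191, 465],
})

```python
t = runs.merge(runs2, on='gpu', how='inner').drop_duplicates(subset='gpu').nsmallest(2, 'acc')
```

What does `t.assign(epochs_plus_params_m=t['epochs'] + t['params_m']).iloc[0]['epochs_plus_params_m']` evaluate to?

531

merge on 'gpu' (how='inner') → 6 rows:
   epochs  acc   gpu  params_m
0      41   56    T4       417
1       1   98  A100       191
2      22   95    T4       417
3      66   36  H100       465
4       3   45  A100       191
5      30   37  A100       191
drop duplicate gpu (keep=first):
   epochs  acc   gpu  params_m
0      41   56    T4       417
1       1   98  A100       191
3      66   36  H100       465
take 2 rows with smallest acc:
   epochs  acc   gpu  params_m
3      66   36  H100       465
0      41   56    T4       417
add column epochs_plus_params_m = t['epochs'] + t['params_m']:
   epochs  acc   gpu  params_m  epochs_plus_params_m
3      66   36  H100       465                   531
0      41   56    T4       417                   458
Then the value at position 0, column 'epochs_plus_params_m': 531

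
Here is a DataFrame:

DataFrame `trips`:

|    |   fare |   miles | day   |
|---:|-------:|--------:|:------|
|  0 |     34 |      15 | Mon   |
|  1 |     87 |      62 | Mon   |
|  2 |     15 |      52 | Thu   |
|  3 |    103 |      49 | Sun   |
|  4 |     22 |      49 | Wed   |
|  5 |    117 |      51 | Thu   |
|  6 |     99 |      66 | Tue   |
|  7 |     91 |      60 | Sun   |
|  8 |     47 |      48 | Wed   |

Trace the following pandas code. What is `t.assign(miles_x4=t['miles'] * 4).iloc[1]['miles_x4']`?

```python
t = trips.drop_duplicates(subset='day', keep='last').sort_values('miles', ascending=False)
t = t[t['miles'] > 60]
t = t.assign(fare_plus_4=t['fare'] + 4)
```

248

drop duplicate day (keep=last):
   fare  miles  day
1    87     62  Mon
5   117     51  Thu
6    99     66  Tue
7    91     60  Sun
8    47     48  Wed
sort by miles descending:
   fare  miles  day
6    99     66  Tue
1    87     62  Mon
7    91     60  Sun
5   117     51  Thu
8    47     48  Wed
filter rows where miles > 60:
   fare  miles  day
6    99     66  Tue
1    87     62  Mon
add column fare_plus_4 = t['fare'] + 4:
   fare  miles  day  fare_plus_4
6    99     66  Tue          103
1    87     62  Mon           91
add column miles_x4 = t['miles'] * 4:
   fare  miles  day  fare_plus_4  miles_x4
6    99     66  Tue          103       264
1    87     62  Mon           91       248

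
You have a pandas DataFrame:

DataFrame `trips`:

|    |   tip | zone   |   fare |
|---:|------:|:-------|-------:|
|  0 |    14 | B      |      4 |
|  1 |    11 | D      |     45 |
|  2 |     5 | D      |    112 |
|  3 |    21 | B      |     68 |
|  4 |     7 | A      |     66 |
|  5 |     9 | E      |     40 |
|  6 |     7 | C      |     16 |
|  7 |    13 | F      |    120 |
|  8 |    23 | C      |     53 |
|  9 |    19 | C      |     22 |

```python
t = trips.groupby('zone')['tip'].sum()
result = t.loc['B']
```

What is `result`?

group by zone, sum of tip:
zone
A     7
B    35
C    49
D    16
E     9
F    13
Name: tip, dtype: int64

35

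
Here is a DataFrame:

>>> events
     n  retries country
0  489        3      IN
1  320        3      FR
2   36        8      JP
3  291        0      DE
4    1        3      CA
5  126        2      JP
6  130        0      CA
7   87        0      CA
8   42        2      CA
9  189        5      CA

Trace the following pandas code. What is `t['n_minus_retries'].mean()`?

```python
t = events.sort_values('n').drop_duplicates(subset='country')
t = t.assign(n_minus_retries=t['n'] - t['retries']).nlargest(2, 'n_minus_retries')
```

401.5

sort by n:
     n  retries country
4    1        3      CA
2   36        8      JP
8   42        2      CA
7   87        0      CA
5  126        2      JP
6  130        0      CA
9  189        5      CA
3  291        0      DE
1  320        3      FR
0  489        3      IN
drop duplicate country (keep=first):
     n  retries country
4    1        3      CA
2   36        8      JP
3  291        0      DE
1  320        3      FR
0  489        3      IN
add column n_minus_retries = t['n'] - t['retries']:
     n  retries country  n_minus_retries
4    1        3      CA               -2
2   36        8      JP               28
3  291        0      DE              291
1  320        3      FR              317
0  489        3      IN              486
take 2 rows with largest n_minus_retries:
     n  retries country  n_minus_retries
0  489        3      IN              486
1  320        3      FR              317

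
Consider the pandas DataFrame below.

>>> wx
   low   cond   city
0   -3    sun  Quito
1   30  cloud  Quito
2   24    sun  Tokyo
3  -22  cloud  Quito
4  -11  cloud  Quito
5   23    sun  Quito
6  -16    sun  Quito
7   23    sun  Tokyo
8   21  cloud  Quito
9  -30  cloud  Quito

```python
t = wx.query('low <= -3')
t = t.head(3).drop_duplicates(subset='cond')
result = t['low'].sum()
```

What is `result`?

-25

filter rows where low <= -3:
   low   cond   city
0   -3    sun  Quito
3  -22  cloud  Quito
4  -11  cloud  Quito
6  -16    sun  Quito
9  -30  cloud  Quito
take first 3 rows:
   low   cond   city
0   -3    sun  Quito
3  -22  cloud  Quito
4  -11  cloud  Quito
drop duplicate cond (keep=first):
   low   cond   city
0   -3    sun  Quito
3  -22  cloud  Quito
sum of column 'low' → -25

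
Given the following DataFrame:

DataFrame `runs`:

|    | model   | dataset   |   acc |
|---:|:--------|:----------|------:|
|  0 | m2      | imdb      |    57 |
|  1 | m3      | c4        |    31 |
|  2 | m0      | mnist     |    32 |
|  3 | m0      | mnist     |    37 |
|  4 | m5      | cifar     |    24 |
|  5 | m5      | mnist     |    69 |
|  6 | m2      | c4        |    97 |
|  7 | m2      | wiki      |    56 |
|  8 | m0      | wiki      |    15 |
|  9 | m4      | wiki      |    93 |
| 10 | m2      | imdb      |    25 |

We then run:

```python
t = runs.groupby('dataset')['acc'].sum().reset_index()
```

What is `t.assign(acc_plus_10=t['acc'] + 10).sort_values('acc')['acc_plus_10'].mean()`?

group by dataset, sum of acc:
dataset
c4       128
cifar     24
imdb      82
mnist    138
wiki     164
Name: acc, dtype: int64
reset_index():
  dataset  acc
0      c4  128
1   cifar   24
2    imdb   82
3   mnist  138
4    wiki  164
add column acc_plus_10 = t['acc'] + 10:
  dataset  acc  acc_plus_10
0      c4  128          138
1   cifar   24           34
2    imdb   82           92
3   mnist  138          148
4    wiki  164          174
sort by acc:
  dataset  acc  acc_plus_10
1   cifar   24           34
2    imdb   82           92
0      c4  128          138
3   mnist  138          148
4    wiki  164          174

117.2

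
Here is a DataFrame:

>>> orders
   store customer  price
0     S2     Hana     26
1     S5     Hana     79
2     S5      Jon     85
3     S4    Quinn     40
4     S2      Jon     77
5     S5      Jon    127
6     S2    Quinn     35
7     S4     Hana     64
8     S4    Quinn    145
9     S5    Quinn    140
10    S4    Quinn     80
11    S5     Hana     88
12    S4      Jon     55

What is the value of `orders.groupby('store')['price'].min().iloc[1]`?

40

group by store, min of price:
store
S2    26
S4    40
S5    79
Name: price, dtype: int64
value at position 1 → 40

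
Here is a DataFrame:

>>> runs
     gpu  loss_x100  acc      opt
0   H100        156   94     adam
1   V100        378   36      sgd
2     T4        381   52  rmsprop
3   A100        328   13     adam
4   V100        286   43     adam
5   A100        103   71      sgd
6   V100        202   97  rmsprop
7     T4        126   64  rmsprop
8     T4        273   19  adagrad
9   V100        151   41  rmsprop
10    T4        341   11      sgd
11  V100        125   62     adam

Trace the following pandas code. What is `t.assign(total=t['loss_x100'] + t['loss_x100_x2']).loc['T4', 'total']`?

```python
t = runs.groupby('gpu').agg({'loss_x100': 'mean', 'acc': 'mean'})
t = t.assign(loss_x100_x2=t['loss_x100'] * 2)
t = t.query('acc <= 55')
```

group by gpu: mean(loss_x100), mean(acc):
      loss_x100   acc
gpu                  
A100     215.50  42.0
H100     156.00  94.0
T4       280.25  36.5
V100     228.40  55.8
add column loss_x100_x2 = t['loss_x100'] * 2:
      loss_x100   acc  loss_x100_x2
gpu                                
A100     215.50  42.0         431.0
H100     156.00  94.0         312.0
T4       280.25  36.5         560.5
V100     228.40  55.8         456.8
filter rows where acc <= 55:
      loss_x100   acc  loss_x100_x2
gpu                                
A100     215.50  42.0         431.0
T4       280.25  36.5         560.5
add column total = t['loss_x100'] + t['loss_x100_x2']:
      loss_x100   acc  loss_x100_x2   total
gpu                                        
A100     215.50  42.0         431.0  646.50
T4       280.25  36.5         560.5  840.75
Finally, value at row 'T4', column 'total' = 840.75.

840.75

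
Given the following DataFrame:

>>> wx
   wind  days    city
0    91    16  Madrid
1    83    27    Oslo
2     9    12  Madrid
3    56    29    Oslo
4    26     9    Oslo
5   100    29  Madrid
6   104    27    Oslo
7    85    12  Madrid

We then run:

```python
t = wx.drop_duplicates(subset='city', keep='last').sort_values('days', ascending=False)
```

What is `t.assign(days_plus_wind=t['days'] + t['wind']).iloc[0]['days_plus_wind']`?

drop duplicate city (keep=last):
   wind  days    city
6   104    27    Oslo
7    85    12  Madrid
sort by days descending:
   wind  days    city
6   104    27    Oslo
7    85    12  Madrid
add column days_plus_wind = t['days'] + t['wind']:
   wind  days    city  days_plus_wind
6   104    27    Oslo             131
7    85    12  Madrid              97

131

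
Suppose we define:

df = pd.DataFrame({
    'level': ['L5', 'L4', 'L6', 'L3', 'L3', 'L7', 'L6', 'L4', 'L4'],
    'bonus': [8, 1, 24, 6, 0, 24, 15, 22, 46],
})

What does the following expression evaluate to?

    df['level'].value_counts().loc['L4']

value_counts of level:
level
L4    3
L6    2
L3    2
L5    1
L7    1
Name: count, dtype: int64

3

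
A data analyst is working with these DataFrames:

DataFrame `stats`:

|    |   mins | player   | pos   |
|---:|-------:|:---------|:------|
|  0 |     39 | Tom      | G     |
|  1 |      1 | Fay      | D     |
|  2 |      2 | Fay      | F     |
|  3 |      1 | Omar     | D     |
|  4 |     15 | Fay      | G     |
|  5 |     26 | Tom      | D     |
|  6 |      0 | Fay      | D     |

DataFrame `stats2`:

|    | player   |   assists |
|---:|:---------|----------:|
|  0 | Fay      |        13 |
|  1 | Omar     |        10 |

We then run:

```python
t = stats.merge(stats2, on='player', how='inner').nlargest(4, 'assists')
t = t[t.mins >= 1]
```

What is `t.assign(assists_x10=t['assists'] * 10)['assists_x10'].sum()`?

merge on 'player' (how='inner') → 5 rows:
   mins player pos  assists
0     1    Fay   D       13
1     2    Fay   F       13
2     1   Omar   D       10
3    15    Fay   G       13
4     0    Fay   D       13
take 4 rows with largest assists:
   mins player pos  assists
0     1    Fay   D       13
1     2    Fay   F       13
3    15    Fay   G       13
4     0    Fay   D       13
filter rows where mins >= 1:
   mins player pos  assists
0     1    Fay   D       13
1     2    Fay   F       13
3    15    Fay   G       13
add column assists_x10 = t['assists'] * 10:
   mins player pos  assists  assists_x10
0     1    Fay   D       13          130
1     2    Fay   F       13          130
3    15    Fay   G       13          130
So sum() = 390.

390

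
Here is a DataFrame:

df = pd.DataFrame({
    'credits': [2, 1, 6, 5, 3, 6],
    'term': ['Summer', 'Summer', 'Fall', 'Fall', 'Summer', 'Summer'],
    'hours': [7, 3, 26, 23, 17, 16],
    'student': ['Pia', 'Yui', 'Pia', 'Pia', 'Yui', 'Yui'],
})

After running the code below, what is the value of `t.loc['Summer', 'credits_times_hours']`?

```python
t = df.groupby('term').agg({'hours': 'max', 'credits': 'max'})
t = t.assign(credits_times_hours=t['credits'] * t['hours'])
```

102

group by term: max(hours), max(credits):
        hours  credits
term                  
Fall       26        6
Summer     17        6
add column credits_times_hours = t['credits'] * t['hours']:
        hours  credits  credits_times_hours
term                                       
Fall       26        6                  156
Summer     17        6                  102
So loc['Summer', 'credits_times_hours'] = 102.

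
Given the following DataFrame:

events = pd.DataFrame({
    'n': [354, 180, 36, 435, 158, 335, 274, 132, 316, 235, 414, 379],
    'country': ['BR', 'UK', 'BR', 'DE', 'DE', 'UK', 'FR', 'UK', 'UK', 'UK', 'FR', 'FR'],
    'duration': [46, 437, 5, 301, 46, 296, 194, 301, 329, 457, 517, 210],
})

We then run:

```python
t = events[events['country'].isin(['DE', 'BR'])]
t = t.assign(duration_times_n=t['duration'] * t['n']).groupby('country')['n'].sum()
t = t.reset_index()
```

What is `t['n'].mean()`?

filter rows where country in ['DE', 'BR']:
     n country  duration
0  354      BR        46
2   36      BR         5
3  435      DE       301
4  158      DE        46
add column duration_times_n = t['duration'] * t['n']:
     n country  duration  duration_times_n
0  354      BR        46             16284
2   36      BR         5               180
3  435      DE       301            130935
4  158      DE        46              7268
group by country, sum of n:
country
BR    390
DE    593
Name: n, dtype: int64
reset_index():
  country    n
0      BR  390
1      DE  593
Finally, mean of column 'n' = 491.5.

491.5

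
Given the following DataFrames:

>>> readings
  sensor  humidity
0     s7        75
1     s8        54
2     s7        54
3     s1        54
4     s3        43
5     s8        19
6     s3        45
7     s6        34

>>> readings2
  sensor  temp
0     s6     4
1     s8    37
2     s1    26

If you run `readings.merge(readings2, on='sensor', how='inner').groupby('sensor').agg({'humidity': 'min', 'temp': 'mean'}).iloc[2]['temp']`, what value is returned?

37.0

merge on 'sensor' (how='inner') → 4 rows:
  sensor  humidity  temp
0     s8        54    37
1     s1        54    26
2     s8        19    37
3     s6        34     4
group by sensor: min(humidity), mean(temp):
        humidity  temp
sensor                
s1            54  26.0
s6            34   4.0
s8            19  37.0
value at position 2, column 'temp' → 37.0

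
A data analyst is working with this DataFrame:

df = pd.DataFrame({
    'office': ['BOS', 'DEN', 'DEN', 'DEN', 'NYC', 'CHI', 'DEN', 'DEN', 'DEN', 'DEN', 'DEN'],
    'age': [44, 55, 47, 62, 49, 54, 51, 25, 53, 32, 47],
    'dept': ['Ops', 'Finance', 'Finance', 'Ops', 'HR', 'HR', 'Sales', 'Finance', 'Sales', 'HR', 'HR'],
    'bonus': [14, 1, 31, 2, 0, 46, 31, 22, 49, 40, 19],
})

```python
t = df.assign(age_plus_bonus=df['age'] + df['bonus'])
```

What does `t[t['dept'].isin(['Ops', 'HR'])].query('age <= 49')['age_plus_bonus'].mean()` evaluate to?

61.25

add column age_plus_bonus = df['age'] + df['bonus']:
   office  age     dept  bonus  age_plus_bonus
0     BOS   44      Ops     14              58
1     DEN   55  Finance      1              56
2     DEN   47  Finance     31              78
3     DEN   62      Ops      2              64
4     NYC   49       HR      0              49
5     CHI   54       HR     46             100
6     DEN   51    Sales     31              82
7     DEN   25  Finance     22              47
8     DEN   53    Sales     49             102
9     DEN   32       HR     40              72
10    DEN   47       HR     19              66
filter rows where dept in ['Ops', 'HR']:
   office  age dept  bonus  age_plus_bonus
0     BOS   44  Ops     14              58
3     DEN   62  Ops      2              64
4     NYC   49   HR      0              49
5     CHI   54   HR     46             100
9     DEN   32   HR     40              72
10    DEN   47   HR     19              66
filter rows where age <= 49:
   office  age dept  bonus  age_plus_bonus
0     BOS   44  Ops     14              58
4     NYC   49   HR      0              49
9     DEN   32   HR     40              72
10    DEN   47   HR     19              66
Reading off the mean of column 'age_plus_bonus', we get 61.25.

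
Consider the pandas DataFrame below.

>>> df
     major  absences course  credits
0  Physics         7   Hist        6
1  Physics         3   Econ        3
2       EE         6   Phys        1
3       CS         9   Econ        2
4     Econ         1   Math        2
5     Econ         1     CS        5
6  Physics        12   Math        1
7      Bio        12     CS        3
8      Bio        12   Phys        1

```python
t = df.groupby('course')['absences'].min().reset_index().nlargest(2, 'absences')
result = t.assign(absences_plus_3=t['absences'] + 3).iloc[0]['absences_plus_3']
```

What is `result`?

10

group by course, min of absences:
course
CS      1
Econ    3
Hist    7
Math    1
Phys    6
Name: absences, dtype: int64
reset_index():
  course  absences
0     CS         1
1   Econ         3
2   Hist         7
3   Math         1
4   Phys         6
take 2 rows with largest absences:
  course  absences
2   Hist         7
4   Phys         6
add column absences_plus_3 = t['absences'] + 3:
  course  absences  absences_plus_3
2   Hist         7               10
4   Phys         6                9
So iloc[0]['absences_plus_3'] = 10.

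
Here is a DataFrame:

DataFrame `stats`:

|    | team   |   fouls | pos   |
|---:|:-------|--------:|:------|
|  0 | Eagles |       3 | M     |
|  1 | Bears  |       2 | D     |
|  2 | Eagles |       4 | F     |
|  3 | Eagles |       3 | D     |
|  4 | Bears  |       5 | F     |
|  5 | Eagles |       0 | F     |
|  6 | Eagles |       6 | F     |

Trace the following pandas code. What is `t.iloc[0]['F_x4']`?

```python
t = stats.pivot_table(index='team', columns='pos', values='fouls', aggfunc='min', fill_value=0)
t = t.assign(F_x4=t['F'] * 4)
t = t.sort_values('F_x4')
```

pivot: rows=team, cols=pos, min(fouls):
pos     D  F  M
team           
Bears   2  5  0
Eagles  3  0  3
add column F_x4 = t['F'] * 4:
pos     D  F  M  F_x4
team                 
Bears   2  5  0    20
Eagles  3  0  3     0
sort by F_x4:
pos     D  F  M  F_x4
team                 
Eagles  3  0  3     0
Bears   2  5  0    20
Taking the value at position 0, column 'F_x4' gives 0.

0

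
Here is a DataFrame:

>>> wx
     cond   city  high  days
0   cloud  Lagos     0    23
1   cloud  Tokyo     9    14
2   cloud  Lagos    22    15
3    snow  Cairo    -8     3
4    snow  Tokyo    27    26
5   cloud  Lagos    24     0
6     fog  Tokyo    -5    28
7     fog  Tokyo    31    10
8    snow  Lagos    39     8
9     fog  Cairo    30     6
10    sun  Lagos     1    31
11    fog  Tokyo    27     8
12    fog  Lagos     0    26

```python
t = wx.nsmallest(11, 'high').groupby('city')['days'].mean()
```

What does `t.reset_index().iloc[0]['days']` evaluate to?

4.5

take 11 rows with smallest high:
     cond   city  high  days
3    snow  Cairo    -8     3
6     fog  Tokyo    -5    28
0   cloud  Lagos     0    23
12    fog  Lagos     0    26
10    sun  Lagos     1    31
1   cloud  Tokyo     9    14
2   cloud  Lagos    22    15
5   cloud  Lagos    24     0
4    snow  Tokyo    27    26
11    fog  Tokyo    27     8
9     fog  Cairo    30     6
group by city, mean of days:
city
Cairo     4.5
Lagos    19.0
Tokyo    19.0
Name: days, dtype: float64
reset_index():
    city  days
0  Cairo   4.5
1  Lagos  19.0
2  Tokyo  19.0
Reading off the value at position 0, column 'days', we get 4.5.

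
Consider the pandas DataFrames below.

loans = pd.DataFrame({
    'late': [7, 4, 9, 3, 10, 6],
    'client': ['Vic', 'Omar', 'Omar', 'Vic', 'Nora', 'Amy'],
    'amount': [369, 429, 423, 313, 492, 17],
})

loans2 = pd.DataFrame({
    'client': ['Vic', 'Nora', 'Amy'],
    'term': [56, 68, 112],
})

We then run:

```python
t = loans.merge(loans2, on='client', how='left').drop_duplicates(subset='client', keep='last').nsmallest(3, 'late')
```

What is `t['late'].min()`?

3

merge on 'client' (how='left') → 6 rows:
   late client  amount   term
0     7    Vic     369   56.0
1     4   Omar     429    NaN
2     9   Omar     423    NaN
3     3    Vic     313   56.0
4    10   Nora     492   68.0
5     6    Amy      17  112.0
drop duplicate client (keep=last):
   late client  amount   term
2     9   Omar     423    NaN
3     3    Vic     313   56.0
4    10   Nora     492   68.0
5     6    Amy      17  112.0
take 3 rows with smallest late:
   late client  amount   term
3     3    Vic     313   56.0
5     6    Amy      17  112.0
2     9   Omar     423    NaN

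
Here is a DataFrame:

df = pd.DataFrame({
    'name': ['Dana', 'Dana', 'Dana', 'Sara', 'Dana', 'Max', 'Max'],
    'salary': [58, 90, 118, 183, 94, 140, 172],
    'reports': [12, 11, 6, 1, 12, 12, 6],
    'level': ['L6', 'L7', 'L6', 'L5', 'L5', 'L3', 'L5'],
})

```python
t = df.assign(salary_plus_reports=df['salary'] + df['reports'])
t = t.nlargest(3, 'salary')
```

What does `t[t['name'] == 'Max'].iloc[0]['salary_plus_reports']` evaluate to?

178

add column salary_plus_reports = df['salary'] + df['reports']:
   name  salary  reports level  salary_plus_reports
0  Dana      58       12    L6                   70
1  Dana      90       11    L7                  101
2  Dana     118        6    L6                  124
3  Sara     183        1    L5                  184
4  Dana      94       12    L5                  106
5   Max     140       12    L3                  152
6   Max     172        6    L5                  178
take 3 rows with largest salary:
   name  salary  reports level  salary_plus_reports
3  Sara     183        1    L5                  184
6   Max     172        6    L5                  178
5   Max     140       12    L3                  152
filter rows where name == 'Max':
  name  salary  reports level  salary_plus_reports
6  Max     172        6    L5                  178
5  Max     140       12    L3                  152
So iloc[0]['salary_plus_reports'] = 178.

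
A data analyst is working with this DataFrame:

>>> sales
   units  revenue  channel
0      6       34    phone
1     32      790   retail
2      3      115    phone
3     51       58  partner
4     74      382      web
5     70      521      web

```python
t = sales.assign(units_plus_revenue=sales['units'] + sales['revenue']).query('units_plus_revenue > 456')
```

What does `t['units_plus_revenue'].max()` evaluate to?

add column units_plus_revenue = sales['units'] + sales['revenue']:
   units  revenue  channel  units_plus_revenue
0      6       34    phone                  40
1     32      790   retail                 822
2      3      115    phone                 118
3     51       58  partner                 109
4     74      382      web                 456
5     70      521      web                 591
filter rows where units_plus_revenue > 456:
   units  revenue channel  units_plus_revenue
1     32      790  retail                 822
5     70      521     web                 591
The max of column 'units_plus_revenue' is 822.

822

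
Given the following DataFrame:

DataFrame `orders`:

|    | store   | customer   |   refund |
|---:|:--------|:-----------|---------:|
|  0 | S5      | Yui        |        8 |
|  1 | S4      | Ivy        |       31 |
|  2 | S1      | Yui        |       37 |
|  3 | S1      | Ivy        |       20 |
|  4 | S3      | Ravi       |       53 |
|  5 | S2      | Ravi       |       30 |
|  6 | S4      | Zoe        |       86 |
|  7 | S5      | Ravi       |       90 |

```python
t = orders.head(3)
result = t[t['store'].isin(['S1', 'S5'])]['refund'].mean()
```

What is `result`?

22.5

take first 3 rows:
  store customer  refund
0    S5      Yui       8
1    S4      Ivy      31
2    S1      Yui      37
filter rows where store in ['S1', 'S5']:
  store customer  refund
0    S5      Yui       8
2    S1      Yui      37
mean of column 'refund' → 22.5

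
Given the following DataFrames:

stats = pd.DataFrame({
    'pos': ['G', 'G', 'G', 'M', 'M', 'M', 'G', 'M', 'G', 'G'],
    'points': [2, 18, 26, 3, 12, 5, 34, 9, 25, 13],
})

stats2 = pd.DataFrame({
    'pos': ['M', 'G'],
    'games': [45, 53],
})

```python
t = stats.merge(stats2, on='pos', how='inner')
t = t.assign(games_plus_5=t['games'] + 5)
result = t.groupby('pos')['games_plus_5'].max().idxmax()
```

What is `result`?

merge on 'pos' (how='inner') → 10 rows:
  pos  points  games
0   G       2     53
1   G      18     53
2   G      26     53
3   M       3     45
4   M      12     45
5   M       5     45
6   G      34     53
7   M       9     45
8   G      25     53
9   G      13     53
add column games_plus_5 = t['games'] + 5:
  pos  points  games  games_plus_5
0   G       2     53            58
1   G      18     53            58
2   G      26     53            58
3   M       3     45            50
4   M      12     45            50
5   M       5     45            50
6   G      34     53            58
7   M       9     45            50
8   G      25     53            58
9   G      13     53            58
group by pos, max of games_plus_5:
pos
G    58
M    50
Name: games_plus_5, dtype: int64

G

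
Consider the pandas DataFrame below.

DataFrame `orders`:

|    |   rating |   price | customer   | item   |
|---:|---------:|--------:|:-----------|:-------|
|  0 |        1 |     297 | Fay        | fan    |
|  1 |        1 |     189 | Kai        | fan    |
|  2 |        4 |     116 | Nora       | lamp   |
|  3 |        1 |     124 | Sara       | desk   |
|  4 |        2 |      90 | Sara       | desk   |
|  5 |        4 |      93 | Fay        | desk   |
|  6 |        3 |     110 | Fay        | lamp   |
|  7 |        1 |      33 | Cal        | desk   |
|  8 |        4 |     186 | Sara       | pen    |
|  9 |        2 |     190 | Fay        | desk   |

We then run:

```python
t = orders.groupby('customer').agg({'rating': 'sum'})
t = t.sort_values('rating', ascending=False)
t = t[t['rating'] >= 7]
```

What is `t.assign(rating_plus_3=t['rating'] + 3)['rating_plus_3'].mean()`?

group by customer, sum of rating:
          rating
customer        
Cal            1
Fay           10
Kai            1
Nora           4
Sara           7
sort by rating descending:
          rating
customer        
Fay           10
Sara           7
Nora           4
Cal            1
Kai            1
filter rows where rating >= 7:
          rating
customer        
Fay           10
Sara           7
add column rating_plus_3 = t['rating'] + 3:
          rating  rating_plus_3
customer                       
Fay           10             13
Sara           7             10
Reading off the mean of column 'rating_plus_3', we get 11.5.

11.5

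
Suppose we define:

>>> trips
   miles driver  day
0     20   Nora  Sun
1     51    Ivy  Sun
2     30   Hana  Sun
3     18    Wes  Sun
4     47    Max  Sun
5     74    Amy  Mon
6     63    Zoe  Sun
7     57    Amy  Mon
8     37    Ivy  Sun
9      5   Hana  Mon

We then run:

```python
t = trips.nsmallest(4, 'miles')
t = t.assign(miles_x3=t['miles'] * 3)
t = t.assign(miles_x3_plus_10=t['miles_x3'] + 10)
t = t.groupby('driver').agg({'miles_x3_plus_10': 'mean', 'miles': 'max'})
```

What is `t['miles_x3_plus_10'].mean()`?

65.5

take 4 rows with smallest miles:
   miles driver  day
9      5   Hana  Mon
3     18    Wes  Sun
0     20   Nora  Sun
2     30   Hana  Sun
add column miles_x3 = t['miles'] * 3:
   miles driver  day  miles_x3
9      5   Hana  Mon        15
3     18    Wes  Sun        54
0     20   Nora  Sun        60
2     30   Hana  Sun        90
add column miles_x3_plus_10 = t['miles_x3'] + 10:
   miles driver  day  miles_x3  miles_x3_plus_10
9      5   Hana  Mon        15                25
3     18    Wes  Sun        54                64
0     20   Nora  Sun        60                70
2     30   Hana  Sun        90               100
group by driver: mean(miles_x3_plus_10), max(miles):
        miles_x3_plus_10  miles
driver                         
Hana                62.5     30
Nora                70.0     20
Wes                 64.0     18
The mean of column 'miles_x3_plus_10' is 65.5.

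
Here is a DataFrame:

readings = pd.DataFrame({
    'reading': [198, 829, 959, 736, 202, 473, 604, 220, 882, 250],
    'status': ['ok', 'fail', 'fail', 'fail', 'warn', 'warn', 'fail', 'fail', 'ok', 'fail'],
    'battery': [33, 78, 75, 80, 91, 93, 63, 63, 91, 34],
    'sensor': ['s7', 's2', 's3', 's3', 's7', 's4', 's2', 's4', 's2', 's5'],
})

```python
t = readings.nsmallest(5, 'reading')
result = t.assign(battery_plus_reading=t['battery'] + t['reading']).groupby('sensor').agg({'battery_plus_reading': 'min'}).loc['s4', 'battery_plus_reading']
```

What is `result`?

take 5 rows with smallest reading:
   reading status  battery sensor
0      198     ok       33     s7
4      202   warn       91     s7
7      220   fail       63     s4
9      250   fail       34     s5
5      473   warn       93     s4
add column battery_plus_reading = t['battery'] + t['reading']:
   reading status  battery sensor  battery_plus_reading
0      198     ok       33     s7                   231
4      202   warn       91     s7                   293
7      220   fail       63     s4                   283
9      250   fail       34     s5                   284
5      473   warn       93     s4                   566
group by sensor, min of battery_plus_reading:
        battery_plus_reading
sensor                      
s4                       283
s5                       284
s7                       231
The value at row 's4', column 'battery_plus_reading' is 283.

283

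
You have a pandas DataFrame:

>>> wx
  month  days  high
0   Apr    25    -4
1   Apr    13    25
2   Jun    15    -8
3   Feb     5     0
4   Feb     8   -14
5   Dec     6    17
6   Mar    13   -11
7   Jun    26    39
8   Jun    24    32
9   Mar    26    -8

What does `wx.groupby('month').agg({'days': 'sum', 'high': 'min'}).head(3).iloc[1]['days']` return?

6

group by month: sum(days), min(high):
       days  high
month            
Apr      38    -4
Dec       6    17
Feb      13   -14
Jun      65    -8
Mar      39   -11
take first 3 rows:
       days  high
month            
Apr      38    -4
Dec       6    17
Feb      13   -14
Finally, value at position 1, column 'days' = 6.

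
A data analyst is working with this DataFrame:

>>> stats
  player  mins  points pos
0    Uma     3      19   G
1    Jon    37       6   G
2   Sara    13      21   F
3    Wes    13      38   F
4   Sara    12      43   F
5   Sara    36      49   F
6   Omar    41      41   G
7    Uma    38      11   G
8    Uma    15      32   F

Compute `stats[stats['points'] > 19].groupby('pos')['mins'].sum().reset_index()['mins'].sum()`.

filter rows where points > 19:
  player  mins  points pos
2   Sara    13      21   F
3    Wes    13      38   F
4   Sara    12      43   F
5   Sara    36      49   F
6   Omar    41      41   G
8    Uma    15      32   F
group by pos, sum of mins:
pos
F    89
G    41
Name: mins, dtype: int64
reset_index():
  pos  mins
0   F    89
1   G    41
Hence 130.

130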